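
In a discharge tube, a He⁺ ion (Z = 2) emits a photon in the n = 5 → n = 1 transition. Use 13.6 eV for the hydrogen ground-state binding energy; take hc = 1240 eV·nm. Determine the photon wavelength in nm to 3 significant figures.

For Z = 2 the level energies scale as Z², so the effective Rydberg energy is 13.6 × 4 = 54.40 eV.
ΔE = 54.40 × (1/1² − 1/5²) = 54.40 × 0.9600 = 52.22 eV.
λ = hc/ΔE = 1240 / 52.22 = 23.7 nm.

23.7 nm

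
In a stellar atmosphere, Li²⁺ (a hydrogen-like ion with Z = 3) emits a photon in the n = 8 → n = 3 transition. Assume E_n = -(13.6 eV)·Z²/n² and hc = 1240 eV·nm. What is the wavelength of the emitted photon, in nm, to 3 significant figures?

For Z = 3 the level energies scale as Z², so the effective Rydberg energy is 13.6 × 9 = 122.4 eV.
ΔE = 122.4 × (1/3² − 1/8²) = 122.4 × 0.09549 = 11.69 eV.
λ = hc/ΔE = 1240 / 11.69 = 106 nm.

106 nm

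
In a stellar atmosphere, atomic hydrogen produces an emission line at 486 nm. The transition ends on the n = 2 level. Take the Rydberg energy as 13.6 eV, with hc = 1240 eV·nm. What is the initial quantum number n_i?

The photon energy is ΔE = hc/λ = 1240 / 486 = 2.551 eV.
With Z = 1, ΔE = 13.60 × (1/n_f² − 1/n_i²), so 1/n_f² − 1/n_i² = 0.1876.
With n_f = 2: 1/n_i² = 1/4 − 0.1876 = 0.06239, so n_i ≈ 4.00.

n_i = 4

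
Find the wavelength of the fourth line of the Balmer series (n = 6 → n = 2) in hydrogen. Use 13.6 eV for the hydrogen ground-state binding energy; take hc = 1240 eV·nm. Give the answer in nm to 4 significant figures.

410.3 nm

The Balmer series terminates on n_f = 2; the fourth line has n_i = 2+4 = 6.
ΔE = 13.60 × (1/2² − 1/6²) = 3.022 eV.
λ = 1240 / 3.022 = 410.3 nm.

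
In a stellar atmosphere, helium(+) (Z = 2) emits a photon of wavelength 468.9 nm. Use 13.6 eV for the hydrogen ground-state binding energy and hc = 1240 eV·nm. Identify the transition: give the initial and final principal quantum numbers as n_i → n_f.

The photon energy is ΔE = hc/λ = 1240 / 468.9 = 2.644 eV.
With Z = 2, ΔE = 54.40 × (1/n_f² − 1/n_i²), so 1/n_f² − 1/n_i² = 0.04861.
Trying n_f = 3 gives 1/n_i² = 0.06250, i.e. n_i ≈ 4; this pair matches.

n_i = 4, n_f = 3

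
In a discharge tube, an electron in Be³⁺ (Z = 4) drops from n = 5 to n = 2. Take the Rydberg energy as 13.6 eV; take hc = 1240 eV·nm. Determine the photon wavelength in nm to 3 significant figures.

For Z = 4 the level energies scale as Z², so the effective Rydberg energy is 13.6 × 16 = 217.6 eV.
ΔE = 217.6 × (1/2² − 1/5²) = 217.6 × 0.2100 = 45.70 eV.
λ = hc/ΔE = 1240 / 45.70 = 27.1 nm.

27.1 nm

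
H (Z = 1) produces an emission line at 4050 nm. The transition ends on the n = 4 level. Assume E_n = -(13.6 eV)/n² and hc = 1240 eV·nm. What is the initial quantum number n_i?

The photon energy is ΔE = hc/λ = 1240 / 4050 = 0.3062 eV.
With Z = 1, ΔE = 13.60 × (1/n_f² − 1/n_i²), so 1/n_f² − 1/n_i² = 0.02251.
With n_f = 4: 1/n_i² = 1/16 − 0.02251 = 0.03999, so n_i ≈ 5.00.

n_i = 5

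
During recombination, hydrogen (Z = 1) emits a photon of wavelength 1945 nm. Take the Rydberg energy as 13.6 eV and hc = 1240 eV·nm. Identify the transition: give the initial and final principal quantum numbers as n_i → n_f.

The photon energy is ΔE = hc/λ = 1240 / 1945 = 0.6375 eV.
With Z = 1, ΔE = 13.60 × (1/n_f² − 1/n_i²), so 1/n_f² − 1/n_i² = 0.04688.
Trying n_f = 4 gives 1/n_i² = 0.01562, i.e. n_i ≈ 8; this pair matches.

n_i = 8, n_f = 4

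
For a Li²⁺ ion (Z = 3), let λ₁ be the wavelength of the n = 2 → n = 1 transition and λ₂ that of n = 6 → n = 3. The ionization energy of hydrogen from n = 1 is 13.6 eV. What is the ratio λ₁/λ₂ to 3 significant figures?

λ ∝ 1/ΔE ∝ 1/(1/n_f² − 1/n_i²), and the Z² and hc factors cancel in the ratio.
λ₁/λ₂ = (1/3² − 1/6²)/(1/1² − 1/2²) = 0.08333/0.7500 = 0.111.

0.111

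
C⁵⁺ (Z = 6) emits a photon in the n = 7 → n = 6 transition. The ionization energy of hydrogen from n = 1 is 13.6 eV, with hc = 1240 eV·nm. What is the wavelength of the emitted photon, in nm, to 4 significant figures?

343.7 nm

For Z = 6 the level energies scale as Z², so the effective Rydberg energy is 13.6 × 36 = 489.6 eV.
ΔE = 489.6 × (1/6² − 1/7²) = 489.6 × 0.007370 = 3.608 eV.
λ = hc/ΔE = 1240 / 3.608 = 343.7 nm.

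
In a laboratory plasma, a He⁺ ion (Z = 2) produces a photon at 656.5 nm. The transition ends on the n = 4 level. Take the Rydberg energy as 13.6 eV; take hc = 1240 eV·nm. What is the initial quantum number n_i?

n_i = 6

The photon energy is ΔE = hc/λ = 1240 / 656.5 = 1.889 eV.
With Z = 2, ΔE = 54.40 × (1/n_f² − 1/n_i²), so 1/n_f² − 1/n_i² = 0.03472.
With n_f = 4: 1/n_i² = 1/16 − 0.03472 = 0.02778, so n_i ≈ 6.00.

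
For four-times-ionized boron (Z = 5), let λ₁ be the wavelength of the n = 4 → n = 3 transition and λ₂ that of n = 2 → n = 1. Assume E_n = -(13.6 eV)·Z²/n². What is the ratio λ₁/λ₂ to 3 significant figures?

15.4

λ ∝ 1/ΔE ∝ 1/(1/n_f² − 1/n_i²), and the Z² and hc factors cancel in the ratio.
λ₁/λ₂ = (1/1² − 1/2²)/(1/3² − 1/4²) = 0.7500/0.04861 = 15.4.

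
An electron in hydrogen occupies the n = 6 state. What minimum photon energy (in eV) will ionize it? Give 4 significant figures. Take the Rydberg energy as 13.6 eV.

E_6 = −13.60/36 = −0.3778 eV, so ionization (to E = 0) requires 0.3778 eV.

0.3778 eV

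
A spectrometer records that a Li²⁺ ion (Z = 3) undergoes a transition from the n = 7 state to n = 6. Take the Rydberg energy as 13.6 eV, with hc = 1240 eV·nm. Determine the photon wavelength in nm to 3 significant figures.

1370 nm

For Z = 3 the level energies scale as Z², so the effective Rydberg energy is 13.6 × 9 = 122.4 eV.
ΔE = 122.4 × (1/6² − 1/7²) = 122.4 × 0.007370 = 0.9020 eV.
λ = hc/ΔE = 1240 / 0.9020 = 1370 nm.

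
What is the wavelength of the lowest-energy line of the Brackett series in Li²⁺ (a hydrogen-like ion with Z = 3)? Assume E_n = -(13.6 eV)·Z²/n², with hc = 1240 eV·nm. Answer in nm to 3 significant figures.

450 nm

The Brackett series terminates on n_f = 4; the first line has n_i = 4+1 = 5.
ΔE = 122.4 × (1/4² − 1/5²) = 2.754 eV.
λ = 1240 / 2.754 = 450 nm.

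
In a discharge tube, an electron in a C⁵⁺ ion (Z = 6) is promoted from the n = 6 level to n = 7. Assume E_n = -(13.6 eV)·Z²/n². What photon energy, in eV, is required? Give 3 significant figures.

3.61 eV

The Bohr energies scale as Z², so for Z = 6: E_n = −489.6/n² eV.
E_7 = −489.6/49 = −9.992 eV and E_6 = −489.6/36 = −13.60 eV.
The photon energy is |E_7 − E_6| = 3.61 eV.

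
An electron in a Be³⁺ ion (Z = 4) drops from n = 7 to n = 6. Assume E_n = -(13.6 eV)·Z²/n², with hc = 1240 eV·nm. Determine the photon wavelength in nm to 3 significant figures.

773 nm

For Z = 4 the level energies scale as Z², so the effective Rydberg energy is 13.6 × 16 = 217.6 eV.
ΔE = 217.6 × (1/6² − 1/7²) = 217.6 × 0.007370 = 1.604 eV.
λ = hc/ΔE = 1240 / 1.604 = 773 nm.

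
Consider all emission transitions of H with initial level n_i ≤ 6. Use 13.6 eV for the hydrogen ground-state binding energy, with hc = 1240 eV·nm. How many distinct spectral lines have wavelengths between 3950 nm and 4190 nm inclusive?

1

Enumerate all n_i → n_f pairs with 1 ≤ n_f < n_i ≤ 6 and compute λ = 1240 / [13.6·1·(1/n_f² − 1/n_i²)].
Lines falling in [3950, 4190] nm: 5→4 (4052 nm).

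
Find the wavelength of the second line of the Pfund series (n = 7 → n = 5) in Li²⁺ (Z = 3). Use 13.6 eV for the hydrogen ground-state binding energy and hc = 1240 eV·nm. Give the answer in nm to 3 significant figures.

The Pfund series terminates on n_f = 5; the second line has n_i = 5+2 = 7.
ΔE = 122.4 × (1/5² − 1/7²) = 2.398 eV.
λ = 1240 / 2.398 = 517 nm.

517 nm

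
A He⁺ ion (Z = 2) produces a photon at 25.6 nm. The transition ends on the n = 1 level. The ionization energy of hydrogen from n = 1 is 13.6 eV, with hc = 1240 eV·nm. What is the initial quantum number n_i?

n_i = 3

The photon energy is ΔE = hc/λ = 1240 / 25.6 = 48.44 eV.
With Z = 2, ΔE = 54.40 × (1/n_f² − 1/n_i²), so 1/n_f² − 1/n_i² = 0.8904.
With n_f = 1: 1/n_i² = 1/1 − 0.8904 = 0.1096, so n_i ≈ 3.02.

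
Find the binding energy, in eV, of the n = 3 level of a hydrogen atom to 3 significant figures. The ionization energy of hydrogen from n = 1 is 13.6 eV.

E_3 = −13.60/9 = −1.51 eV, so ionization (to E = 0) requires 1.51 eV.

1.51 eV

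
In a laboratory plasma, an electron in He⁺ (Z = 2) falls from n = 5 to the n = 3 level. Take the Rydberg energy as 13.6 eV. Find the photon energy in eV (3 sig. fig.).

3.87 eV

The Bohr energies scale as Z², so for Z = 2: E_n = −54.40/n² eV.
E_5 = −54.40/25 = −2.176 eV and E_3 = −54.40/9 = −6.044 eV.
The photon energy is |E_5 − E_3| = 3.87 eV.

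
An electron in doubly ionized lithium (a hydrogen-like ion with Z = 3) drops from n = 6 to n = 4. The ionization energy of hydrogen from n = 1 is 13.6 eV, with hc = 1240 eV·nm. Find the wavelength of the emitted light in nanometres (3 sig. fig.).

292 nm

For Z = 3 the level energies scale as Z², so the effective Rydberg energy is 13.6 × 9 = 122.4 eV.
ΔE = 122.4 × (1/4² − 1/6²) = 122.4 × 0.03472 = 4.250 eV.
λ = hc/ΔE = 1240 / 4.250 = 292 nm.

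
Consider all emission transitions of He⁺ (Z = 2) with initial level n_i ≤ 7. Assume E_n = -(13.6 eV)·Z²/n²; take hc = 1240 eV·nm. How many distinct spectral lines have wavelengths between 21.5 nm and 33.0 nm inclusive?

6

Enumerate all n_i → n_f pairs with 1 ≤ n_f < n_i ≤ 7 and compute λ = 1240 / [13.6·4·(1/n_f² − 1/n_i²)].
Lines falling in [21.5, 33.0] nm: 7→1 (23.27 nm), 6→1 (23.45 nm), 5→1 (23.74 nm), 4→1 (24.31 nm), 3→1 (25.64 nm), 2→1 (30.39 nm).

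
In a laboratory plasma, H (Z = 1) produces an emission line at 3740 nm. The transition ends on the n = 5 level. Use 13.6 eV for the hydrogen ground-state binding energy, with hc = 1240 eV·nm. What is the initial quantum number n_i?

n_i = 8

The photon energy is ΔE = hc/λ = 1240 / 3740 = 0.3316 eV.
With Z = 1, ΔE = 13.60 × (1/n_f² − 1/n_i²), so 1/n_f² − 1/n_i² = 0.02438.
With n_f = 5: 1/n_i² = 1/25 − 0.02438 = 0.01562, so n_i ≈ 8.00.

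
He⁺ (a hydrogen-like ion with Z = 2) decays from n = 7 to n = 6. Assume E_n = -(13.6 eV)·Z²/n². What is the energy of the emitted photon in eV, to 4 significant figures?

The Bohr energies scale as Z², so for Z = 2: E_n = −54.40/n² eV.
E_7 = −54.40/49 = −1.110 eV and E_6 = −54.40/36 = −1.511 eV.
The photon energy is |E_7 − E_6| = 0.4009 eV.

0.4009 eV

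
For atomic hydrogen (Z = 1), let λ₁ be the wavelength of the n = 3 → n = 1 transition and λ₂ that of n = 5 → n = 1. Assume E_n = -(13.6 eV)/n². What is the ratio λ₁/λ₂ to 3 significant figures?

1.08

λ ∝ 1/ΔE ∝ 1/(1/n_f² − 1/n_i²), and the Z² and hc factors cancel in the ratio.
λ₁/λ₂ = (1/1² − 1/5²)/(1/1² − 1/3²) = 0.9600/0.8889 = 1.08.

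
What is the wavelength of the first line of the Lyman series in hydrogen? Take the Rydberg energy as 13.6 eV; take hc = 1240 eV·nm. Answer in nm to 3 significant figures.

122 nm

The Lyman series terminates on n_f = 1; the first line has n_i = 1+1 = 2.
ΔE = 13.60 × (1/1² − 1/2²) = 10.20 eV.
λ = 1240 / 10.20 = 122 nm.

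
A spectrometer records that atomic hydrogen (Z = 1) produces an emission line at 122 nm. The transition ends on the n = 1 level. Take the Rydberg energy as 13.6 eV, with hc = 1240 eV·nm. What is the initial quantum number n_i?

The photon energy is ΔE = hc/λ = 1240 / 122 = 10.16 eV.
With Z = 1, ΔE = 13.60 × (1/n_f² − 1/n_i²), so 1/n_f² − 1/n_i² = 0.7473.
With n_f = 1: 1/n_i² = 1/1 − 0.7473 = 0.2527, so n_i ≈ 1.99.

n_i = 2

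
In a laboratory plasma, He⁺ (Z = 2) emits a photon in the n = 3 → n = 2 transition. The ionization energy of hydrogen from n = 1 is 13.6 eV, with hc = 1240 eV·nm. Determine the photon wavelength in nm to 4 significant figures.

For Z = 2 the level energies scale as Z², so the effective Rydberg energy is 13.6 × 4 = 54.40 eV.
ΔE = 54.40 × (1/2² − 1/3²) = 54.40 × 0.1389 = 7.556 eV.
λ = hc/ΔE = 1240 / 7.556 = 164.1 nm.

164.1 nm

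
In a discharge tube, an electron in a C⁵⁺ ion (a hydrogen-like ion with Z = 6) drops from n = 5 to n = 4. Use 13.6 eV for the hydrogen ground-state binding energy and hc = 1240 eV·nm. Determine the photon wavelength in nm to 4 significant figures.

For Z = 6 the level energies scale as Z², so the effective Rydberg energy is 13.6 × 36 = 489.6 eV.
ΔE = 489.6 × (1/4² − 1/5²) = 489.6 × 0.02250 = 11.02 eV.
λ = hc/ΔE = 1240 / 11.02 = 112.6 nm.

112.6 nm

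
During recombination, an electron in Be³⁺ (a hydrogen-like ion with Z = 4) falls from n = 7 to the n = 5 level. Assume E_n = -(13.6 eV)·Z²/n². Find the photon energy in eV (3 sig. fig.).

The Bohr energies scale as Z², so for Z = 4: E_n = −217.6/n² eV.
E_7 = −217.6/49 = −4.441 eV and E_5 = −217.6/25 = −8.704 eV.
The photon energy is |E_7 − E_5| = 4.26 eV.

4.26 eV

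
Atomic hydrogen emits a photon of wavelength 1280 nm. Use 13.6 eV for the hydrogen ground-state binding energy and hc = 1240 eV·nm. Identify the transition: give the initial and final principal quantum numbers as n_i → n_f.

The photon energy is ΔE = hc/λ = 1240 / 1280 = 0.9688 eV.
With Z = 1, ΔE = 13.60 × (1/n_f² − 1/n_i²), so 1/n_f² − 1/n_i² = 0.07123.
Trying n_f = 3 gives 1/n_i² = 0.03988, i.e. n_i ≈ 5; this pair matches.

n_i = 5, n_f = 3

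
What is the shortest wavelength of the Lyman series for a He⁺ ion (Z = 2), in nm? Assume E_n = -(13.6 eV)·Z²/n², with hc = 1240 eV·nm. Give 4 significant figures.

22.79 nm

The Lyman series has lower level n_f = 1; the series limit corresponds to n_i → ∞.
ΔE_max = 13.6 × 4 / 1² = 54.40 eV.
λ_min = 1240 / 54.40 = 22.79 nm.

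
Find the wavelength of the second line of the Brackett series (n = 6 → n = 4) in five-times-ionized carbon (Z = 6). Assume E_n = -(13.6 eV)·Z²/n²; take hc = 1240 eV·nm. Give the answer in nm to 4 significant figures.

72.94 nm

The Brackett series terminates on n_f = 4; the second line has n_i = 4+2 = 6.
ΔE = 489.6 × (1/4² − 1/6²) = 17.00 eV.
λ = 1240 / 17.00 = 72.94 nm.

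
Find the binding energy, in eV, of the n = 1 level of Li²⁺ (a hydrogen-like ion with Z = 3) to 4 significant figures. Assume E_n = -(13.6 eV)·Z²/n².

122.4 eV

E_n = −13.6 Z²/n² = −122.4/n² eV for Z = 3.
E_1 = −122.4/1 = −122.4 eV, so ionization (to E = 0) requires 122.4 eV.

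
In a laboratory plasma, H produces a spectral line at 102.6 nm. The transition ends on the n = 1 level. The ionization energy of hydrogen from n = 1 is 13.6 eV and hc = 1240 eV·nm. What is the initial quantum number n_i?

The photon energy is ΔE = hc/λ = 1240 / 102.6 = 12.09 eV.
With Z = 1, ΔE = 13.60 × (1/n_f² − 1/n_i²), so 1/n_f² − 1/n_i² = 0.8887.
With n_f = 1: 1/n_i² = 1/1 − 0.8887 = 0.1113, so n_i ≈ 3.00.

n_i = 3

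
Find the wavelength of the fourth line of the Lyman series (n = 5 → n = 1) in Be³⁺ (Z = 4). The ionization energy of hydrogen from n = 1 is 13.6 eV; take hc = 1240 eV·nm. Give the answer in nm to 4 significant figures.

5.936 nm

The Lyman series terminates on n_f = 1; the fourth line has n_i = 1+4 = 5.
ΔE = 217.6 × (1/1² − 1/5²) = 208.9 eV.
λ = 1240 / 208.9 = 5.936 nm.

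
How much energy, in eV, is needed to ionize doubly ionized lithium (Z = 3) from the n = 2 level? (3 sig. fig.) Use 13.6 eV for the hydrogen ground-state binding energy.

30.6 eV

E_n = −13.6 Z²/n² = −122.4/n² eV for Z = 3.
E_2 = −122.4/4 = −30.6 eV, so ionization (to E = 0) requires 30.6 eV.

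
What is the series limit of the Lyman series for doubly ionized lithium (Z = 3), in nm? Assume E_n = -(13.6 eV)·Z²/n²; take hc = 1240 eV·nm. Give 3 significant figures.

The Lyman series has lower level n_f = 1; the series limit corresponds to n_i → ∞.
ΔE_max = 13.6 × 9 / 1² = 122.4 eV.
λ_min = 1240 / 122.4 = 10.1 nm.

10.1 nm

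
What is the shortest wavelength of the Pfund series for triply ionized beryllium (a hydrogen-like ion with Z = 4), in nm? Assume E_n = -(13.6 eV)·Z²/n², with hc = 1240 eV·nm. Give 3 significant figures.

The Pfund series has lower level n_f = 5; the series limit corresponds to n_i → ∞.
ΔE_max = 13.6 × 16 / 5² = 8.704 eV.
λ_min = 1240 / 8.704 = 142 nm.

142 nm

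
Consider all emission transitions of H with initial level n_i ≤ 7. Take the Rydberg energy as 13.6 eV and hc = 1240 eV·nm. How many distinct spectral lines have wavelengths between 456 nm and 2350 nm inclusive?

Enumerate all n_i → n_f pairs with 1 ≤ n_f < n_i ≤ 7 and compute λ = 1240 / [13.6·1·(1/n_f² − 1/n_i²)].
Lines falling in [456, 2350] nm: 4→2 (486.3 nm), 3→2 (656.5 nm), 7→3 (1005 nm), 6→3 (1094 nm), 5→3 (1282 nm), 4→3 (1876 nm), 7→4 (2166 nm).

7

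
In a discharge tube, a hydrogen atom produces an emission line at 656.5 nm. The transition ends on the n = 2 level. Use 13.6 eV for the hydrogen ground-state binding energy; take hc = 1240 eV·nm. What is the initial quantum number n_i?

The photon energy is ΔE = hc/λ = 1240 / 656.5 = 1.889 eV.
With Z = 1, ΔE = 13.60 × (1/n_f² − 1/n_i²), so 1/n_f² − 1/n_i² = 0.1389.
With n_f = 2: 1/n_i² = 1/4 − 0.1389 = 0.1111, so n_i ≈ 3.00.

n_i = 3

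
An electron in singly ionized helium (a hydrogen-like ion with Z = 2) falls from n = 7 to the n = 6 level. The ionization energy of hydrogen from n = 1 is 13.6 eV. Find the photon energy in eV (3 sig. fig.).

0.401 eV

The Bohr energies scale as Z², so for Z = 2: E_n = −54.40/n² eV.
E_7 = −54.40/49 = −1.110 eV and E_6 = −54.40/36 = −1.511 eV.
The photon energy is |E_7 − E_6| = 0.401 eV.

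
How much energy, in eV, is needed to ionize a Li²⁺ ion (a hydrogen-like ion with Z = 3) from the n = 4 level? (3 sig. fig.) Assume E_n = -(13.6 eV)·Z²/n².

E_n = −13.6 Z²/n² = −122.4/n² eV for Z = 3.
E_4 = −122.4/16 = −7.65 eV, so ionization (to E = 0) requires 7.65 eV.

7.65 eV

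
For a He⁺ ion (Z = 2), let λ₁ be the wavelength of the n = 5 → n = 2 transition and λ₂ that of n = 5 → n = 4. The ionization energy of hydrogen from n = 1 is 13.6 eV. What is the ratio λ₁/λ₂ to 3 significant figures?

λ ∝ 1/ΔE ∝ 1/(1/n_f² − 1/n_i²), and the Z² and hc factors cancel in the ratio.
λ₁/λ₂ = (1/4² − 1/5²)/(1/2² − 1/5²) = 0.02250/0.2100 = 0.107.

0.107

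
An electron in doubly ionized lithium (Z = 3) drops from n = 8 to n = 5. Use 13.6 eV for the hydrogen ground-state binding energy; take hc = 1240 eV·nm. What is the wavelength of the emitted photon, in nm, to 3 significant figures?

For Z = 3 the level energies scale as Z², so the effective Rydberg energy is 13.6 × 9 = 122.4 eV.
ΔE = 122.4 × (1/5² − 1/8²) = 122.4 × 0.02438 = 2.984 eV.
λ = hc/ΔE = 1240 / 2.984 = 416 nm.

416 nm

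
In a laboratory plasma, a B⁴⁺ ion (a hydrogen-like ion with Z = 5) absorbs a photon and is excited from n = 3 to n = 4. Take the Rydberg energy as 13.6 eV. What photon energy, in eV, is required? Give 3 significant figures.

16.5 eV

The Bohr energies scale as Z², so for Z = 5: E_n = −340.0/n² eV.
E_4 = −340.0/16 = −21.25 eV and E_3 = −340.0/9 = −37.78 eV.
The photon energy is |E_4 − E_3| = 16.5 eV.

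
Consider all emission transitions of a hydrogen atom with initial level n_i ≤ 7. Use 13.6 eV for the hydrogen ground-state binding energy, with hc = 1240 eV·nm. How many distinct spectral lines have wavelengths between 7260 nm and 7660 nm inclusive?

Enumerate all n_i → n_f pairs with 1 ≤ n_f < n_i ≤ 7 and compute λ = 1240 / [13.6·1·(1/n_f² − 1/n_i²)].
Lines falling in [7260, 7660] nm: 6→5 (7460 nm).

1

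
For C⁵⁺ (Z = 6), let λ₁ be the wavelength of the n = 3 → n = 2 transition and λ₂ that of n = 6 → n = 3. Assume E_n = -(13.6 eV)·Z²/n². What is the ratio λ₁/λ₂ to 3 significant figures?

λ ∝ 1/ΔE ∝ 1/(1/n_f² − 1/n_i²), and the Z² and hc factors cancel in the ratio.
λ₁/λ₂ = (1/3² − 1/6²)/(1/2² − 1/3²) = 0.08333/0.1389 = 0.600.

0.600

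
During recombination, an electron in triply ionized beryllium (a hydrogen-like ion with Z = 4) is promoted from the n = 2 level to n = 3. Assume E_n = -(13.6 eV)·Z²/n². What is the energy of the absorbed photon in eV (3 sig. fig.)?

30.2 eV

The Bohr energies scale as Z², so for Z = 4: E_n = −217.6/n² eV.
E_3 = −217.6/9 = −24.18 eV and E_2 = −217.6/4 = −54.40 eV.
The photon energy is |E_3 − E_2| = 30.2 eV.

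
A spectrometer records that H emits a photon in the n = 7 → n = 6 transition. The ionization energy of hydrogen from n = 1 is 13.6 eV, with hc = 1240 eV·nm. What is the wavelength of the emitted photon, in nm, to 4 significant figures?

ΔE = 13.60 × (1/6² − 1/7²) = 13.60 × 0.007370 = 0.1002 eV.
λ = hc/ΔE = 1240 / 0.1002 = 12370 nm.

12370 nm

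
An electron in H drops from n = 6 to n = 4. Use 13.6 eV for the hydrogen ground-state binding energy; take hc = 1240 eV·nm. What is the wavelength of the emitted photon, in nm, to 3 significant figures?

ΔE = 13.60 × (1/4² − 1/6²) = 13.60 × 0.03472 = 0.4722 eV.
λ = hc/ΔE = 1240 / 0.4722 = 2630 nm.
This line belongs to the Brackett series.

2630 nm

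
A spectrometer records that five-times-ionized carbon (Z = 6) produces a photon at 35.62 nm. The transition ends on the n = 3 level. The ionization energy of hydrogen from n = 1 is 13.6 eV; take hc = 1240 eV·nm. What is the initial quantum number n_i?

The photon energy is ΔE = hc/λ = 1240 / 35.62 = 34.81 eV.
With Z = 6, ΔE = 489.6 × (1/n_f² − 1/n_i²), so 1/n_f² − 1/n_i² = 0.07110.
With n_f = 3: 1/n_i² = 1/9 − 0.07110 = 0.04001, so n_i ≈ 5.00.

n_i = 5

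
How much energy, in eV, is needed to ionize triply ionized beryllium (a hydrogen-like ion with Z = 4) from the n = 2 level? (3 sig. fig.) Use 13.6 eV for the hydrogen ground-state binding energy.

E_n = −13.6 Z²/n² = −217.6/n² eV for Z = 4.
E_2 = −217.6/4 = −54.4 eV, so ionization (to E = 0) requires 54.4 eV.

54.4 eV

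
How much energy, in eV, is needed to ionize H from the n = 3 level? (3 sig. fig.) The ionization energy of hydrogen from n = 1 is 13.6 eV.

1.51 eV

E_3 = −13.60/9 = −1.51 eV, so ionization (to E = 0) requires 1.51 eV.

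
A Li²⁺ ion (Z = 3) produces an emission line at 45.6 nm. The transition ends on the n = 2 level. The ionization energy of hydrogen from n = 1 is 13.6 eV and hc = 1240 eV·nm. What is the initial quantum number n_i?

The photon energy is ΔE = hc/λ = 1240 / 45.6 = 27.19 eV.
With Z = 3, ΔE = 122.4 × (1/n_f² − 1/n_i²), so 1/n_f² − 1/n_i² = 0.2222.
With n_f = 2: 1/n_i² = 1/4 − 0.2222 = 0.02784, so n_i ≈ 5.99.

n_i = 6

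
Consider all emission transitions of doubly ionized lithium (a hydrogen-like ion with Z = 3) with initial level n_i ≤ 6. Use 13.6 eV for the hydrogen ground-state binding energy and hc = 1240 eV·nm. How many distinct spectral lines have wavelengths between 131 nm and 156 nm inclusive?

1

Enumerate all n_i → n_f pairs with 1 ≤ n_f < n_i ≤ 6 and compute λ = 1240 / [13.6·9·(1/n_f² − 1/n_i²)].
Lines falling in [131, 156] nm: 5→3 (142.5 nm).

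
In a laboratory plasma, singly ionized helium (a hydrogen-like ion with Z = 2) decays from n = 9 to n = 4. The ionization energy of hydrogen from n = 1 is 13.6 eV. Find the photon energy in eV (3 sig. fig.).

2.73 eV

The Bohr energies scale as Z², so for Z = 2: E_n = −54.40/n² eV.
E_9 = −54.40/81 = −0.6716 eV and E_4 = −54.40/16 = −3.400 eV.
The photon energy is |E_9 − E_4| = 2.73 eV.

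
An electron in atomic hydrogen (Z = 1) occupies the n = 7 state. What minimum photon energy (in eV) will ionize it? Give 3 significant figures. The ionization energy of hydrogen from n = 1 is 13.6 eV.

0.278 eV

E_7 = −13.60/49 = −0.278 eV, so ionization (to E = 0) requires 0.278 eV.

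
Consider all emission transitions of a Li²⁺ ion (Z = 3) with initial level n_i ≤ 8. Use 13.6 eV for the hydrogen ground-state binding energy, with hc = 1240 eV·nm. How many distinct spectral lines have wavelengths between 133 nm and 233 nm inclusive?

Enumerate all n_i → n_f pairs with 1 ≤ n_f < n_i ≤ 8 and compute λ = 1240 / [13.6·9·(1/n_f² − 1/n_i²)].
Lines falling in [133, 233] nm: 5→3 (142.5 nm), 4→3 (208.4 nm), 8→4 (216.1 nm).

3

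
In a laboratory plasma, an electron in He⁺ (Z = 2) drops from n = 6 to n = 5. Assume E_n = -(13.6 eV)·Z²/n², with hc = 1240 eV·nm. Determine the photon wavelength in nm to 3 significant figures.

1860 nm

For Z = 2 the level energies scale as Z², so the effective Rydberg energy is 13.6 × 4 = 54.40 eV.
ΔE = 54.40 × (1/5² − 1/6²) = 54.40 × 0.01222 = 0.6649 eV.
λ = hc/ΔE = 1240 / 0.6649 = 1860 nm.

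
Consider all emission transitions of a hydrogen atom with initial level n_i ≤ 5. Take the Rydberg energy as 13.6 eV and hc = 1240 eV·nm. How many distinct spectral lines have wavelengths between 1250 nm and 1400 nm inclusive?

1

Enumerate all n_i → n_f pairs with 1 ≤ n_f < n_i ≤ 5 and compute λ = 1240 / [13.6·1·(1/n_f² − 1/n_i²)].
Lines falling in [1250, 1400] nm: 5→3 (1282 nm).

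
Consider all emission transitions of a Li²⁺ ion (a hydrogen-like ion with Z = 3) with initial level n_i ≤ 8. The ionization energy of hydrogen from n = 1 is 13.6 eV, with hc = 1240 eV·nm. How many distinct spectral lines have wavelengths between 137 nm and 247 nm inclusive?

Enumerate all n_i → n_f pairs with 1 ≤ n_f < n_i ≤ 8 and compute λ = 1240 / [13.6·9·(1/n_f² − 1/n_i²)].
Lines falling in [137, 247] nm: 5→3 (142.5 nm), 4→3 (208.4 nm), 8→4 (216.1 nm), 7→4 (240.7 nm).

4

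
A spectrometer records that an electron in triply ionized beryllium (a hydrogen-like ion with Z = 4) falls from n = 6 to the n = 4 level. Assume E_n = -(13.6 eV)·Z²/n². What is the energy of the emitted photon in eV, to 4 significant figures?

7.556 eV

The Bohr energies scale as Z², so for Z = 4: E_n = −217.6/n² eV.
E_6 = −217.6/36 = −6.044 eV and E_4 = −217.6/16 = −13.60 eV.
The photon energy is |E_6 − E_4| = 7.556 eV.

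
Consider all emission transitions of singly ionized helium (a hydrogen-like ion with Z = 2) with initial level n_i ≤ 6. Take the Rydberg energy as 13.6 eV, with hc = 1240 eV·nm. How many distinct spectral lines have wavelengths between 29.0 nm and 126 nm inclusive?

Enumerate all n_i → n_f pairs with 1 ≤ n_f < n_i ≤ 6 and compute λ = 1240 / [13.6·4·(1/n_f² − 1/n_i²)].
Lines falling in [29.0, 126] nm: 2→1 (30.39 nm), 6→2 (102.6 nm), 5→2 (108.5 nm), 4→2 (121.6 nm).

4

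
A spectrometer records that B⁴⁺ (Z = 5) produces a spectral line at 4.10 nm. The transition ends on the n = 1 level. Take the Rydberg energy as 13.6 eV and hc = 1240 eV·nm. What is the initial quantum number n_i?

The photon energy is ΔE = hc/λ = 1240 / 4.10 = 302.4 eV.
With Z = 5, ΔE = 340.0 × (1/n_f² − 1/n_i²), so 1/n_f² − 1/n_i² = 0.8895.
With n_f = 1: 1/n_i² = 1/1 − 0.8895 = 0.1105, so n_i ≈ 3.01.

n_i = 3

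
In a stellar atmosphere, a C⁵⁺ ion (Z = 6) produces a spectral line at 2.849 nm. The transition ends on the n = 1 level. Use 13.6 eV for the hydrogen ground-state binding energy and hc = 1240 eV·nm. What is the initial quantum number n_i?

The photon energy is ΔE = hc/λ = 1240 / 2.849 = 435.2 eV.
With Z = 6, ΔE = 489.6 × (1/n_f² − 1/n_i²), so 1/n_f² − 1/n_i² = 0.8890.
With n_f = 1: 1/n_i² = 1/1 − 0.8890 = 0.1110, so n_i ≈ 3.00.

n_i = 3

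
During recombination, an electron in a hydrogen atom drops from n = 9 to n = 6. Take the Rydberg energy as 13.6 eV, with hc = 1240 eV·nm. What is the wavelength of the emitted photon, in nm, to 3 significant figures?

ΔE = 13.60 × (1/6² − 1/9²) = 13.60 × 0.01543 = 0.2099 eV.
λ = hc/ΔE = 1240 / 0.2099 = 5910 nm.

5910 nm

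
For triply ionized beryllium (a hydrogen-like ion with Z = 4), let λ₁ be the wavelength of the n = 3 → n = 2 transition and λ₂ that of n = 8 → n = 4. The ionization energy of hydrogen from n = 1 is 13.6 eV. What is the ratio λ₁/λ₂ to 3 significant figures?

0.338

λ ∝ 1/ΔE ∝ 1/(1/n_f² − 1/n_i²), and the Z² and hc factors cancel in the ratio.
λ₁/λ₂ = (1/4² − 1/8²)/(1/2² − 1/3²) = 0.04688/0.1389 = 0.338.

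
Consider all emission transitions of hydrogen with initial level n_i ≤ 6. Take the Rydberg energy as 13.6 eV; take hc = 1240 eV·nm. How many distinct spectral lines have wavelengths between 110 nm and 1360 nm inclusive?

7

Enumerate all n_i → n_f pairs with 1 ≤ n_f < n_i ≤ 6 and compute λ = 1240 / [13.6·1·(1/n_f² − 1/n_i²)].
Lines falling in [110, 1360] nm: 2→1 (121.6 nm), 6→2 (410.3 nm), 5→2 (434.2 nm), 4→2 (486.3 nm), 3→2 (656.5 nm), 6→3 (1094 nm), 5→3 (1282 nm).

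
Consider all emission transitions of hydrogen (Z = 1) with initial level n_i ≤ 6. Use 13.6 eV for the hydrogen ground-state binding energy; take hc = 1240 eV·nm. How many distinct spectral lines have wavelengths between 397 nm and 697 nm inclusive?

4

Enumerate all n_i → n_f pairs with 1 ≤ n_f < n_i ≤ 6 and compute λ = 1240 / [13.6·1·(1/n_f² − 1/n_i²)].
Lines falling in [397, 697] nm: 6→2 (410.3 nm), 5→2 (434.2 nm), 4→2 (486.3 nm), 3→2 (656.5 nm).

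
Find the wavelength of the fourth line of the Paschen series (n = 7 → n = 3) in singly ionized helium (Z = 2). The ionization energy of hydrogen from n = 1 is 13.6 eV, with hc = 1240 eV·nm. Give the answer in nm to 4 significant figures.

The Paschen series terminates on n_f = 3; the fourth line has n_i = 3+4 = 7.
ΔE = 54.40 × (1/3² − 1/7²) = 4.934 eV.
λ = 1240 / 4.934 = 251.3 nm.

251.3 nm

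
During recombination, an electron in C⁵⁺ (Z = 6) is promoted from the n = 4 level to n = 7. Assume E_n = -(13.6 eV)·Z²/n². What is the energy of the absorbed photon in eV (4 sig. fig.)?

20.61 eV

The Bohr energies scale as Z², so for Z = 6: E_n = −489.6/n² eV.
E_7 = −489.6/49 = −9.992 eV and E_4 = −489.6/16 = −30.60 eV.
The photon energy is |E_7 − E_4| = 20.61 eV.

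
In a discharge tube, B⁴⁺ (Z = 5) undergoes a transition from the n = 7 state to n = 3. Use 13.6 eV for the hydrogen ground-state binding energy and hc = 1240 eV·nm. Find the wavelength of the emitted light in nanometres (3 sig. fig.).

For Z = 5 the level energies scale as Z², so the effective Rydberg energy is 13.6 × 25 = 340.0 eV.
ΔE = 340.0 × (1/3² − 1/7²) = 340.0 × 0.09070 = 30.84 eV.
λ = hc/ΔE = 1240 / 30.84 = 40.2 nm.

40.2 nm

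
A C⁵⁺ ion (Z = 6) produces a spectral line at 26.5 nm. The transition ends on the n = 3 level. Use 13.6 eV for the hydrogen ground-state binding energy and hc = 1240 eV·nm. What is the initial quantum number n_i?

The photon energy is ΔE = hc/λ = 1240 / 26.5 = 46.79 eV.
With Z = 6, ΔE = 489.6 × (1/n_f² − 1/n_i²), so 1/n_f² − 1/n_i² = 0.09557.
With n_f = 3: 1/n_i² = 1/9 − 0.09557 = 0.01554, so n_i ≈ 8.02.

n_i = 8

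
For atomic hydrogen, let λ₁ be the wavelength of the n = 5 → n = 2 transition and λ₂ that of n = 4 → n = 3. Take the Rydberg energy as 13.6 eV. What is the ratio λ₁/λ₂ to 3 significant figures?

0.231

λ ∝ 1/ΔE ∝ 1/(1/n_f² − 1/n_i²), and the Z² and hc factors cancel in the ratio.
λ₁/λ₂ = (1/3² − 1/4²)/(1/2² − 1/5²) = 0.04861/0.2100 = 0.231.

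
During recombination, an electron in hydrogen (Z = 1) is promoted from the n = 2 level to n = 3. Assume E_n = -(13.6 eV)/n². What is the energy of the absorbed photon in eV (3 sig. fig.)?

E_3 = −13.60/9 = −1.511 eV and E_2 = −13.60/4 = −3.400 eV.
The photon energy is |E_3 − E_2| = 1.89 eV.

1.89 eV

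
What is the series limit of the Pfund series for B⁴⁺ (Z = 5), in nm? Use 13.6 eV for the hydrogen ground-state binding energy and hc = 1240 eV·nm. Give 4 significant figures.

The Pfund series has lower level n_f = 5; the series limit corresponds to n_i → ∞.
ΔE_max = 13.6 × 25 / 5² = 13.60 eV.
λ_min = 1240 / 13.60 = 91.18 nm.

91.18 nm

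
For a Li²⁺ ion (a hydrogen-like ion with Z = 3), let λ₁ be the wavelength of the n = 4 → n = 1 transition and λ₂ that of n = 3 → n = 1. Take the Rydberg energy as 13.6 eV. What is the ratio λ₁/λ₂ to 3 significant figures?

λ ∝ 1/ΔE ∝ 1/(1/n_f² − 1/n_i²), and the Z² and hc factors cancel in the ratio.
λ₁/λ₂ = (1/1² − 1/3²)/(1/1² − 1/4²) = 0.8889/0.9375 = 0.948.

0.948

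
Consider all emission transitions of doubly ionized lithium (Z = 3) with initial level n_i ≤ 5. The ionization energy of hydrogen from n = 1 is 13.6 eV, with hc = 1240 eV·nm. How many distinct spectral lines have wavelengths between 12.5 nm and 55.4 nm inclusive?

3

Enumerate all n_i → n_f pairs with 1 ≤ n_f < n_i ≤ 5 and compute λ = 1240 / [13.6·9·(1/n_f² − 1/n_i²)].
Lines falling in [12.5, 55.4] nm: 2→1 (13.51 nm), 5→2 (48.24 nm), 4→2 (54.03 nm).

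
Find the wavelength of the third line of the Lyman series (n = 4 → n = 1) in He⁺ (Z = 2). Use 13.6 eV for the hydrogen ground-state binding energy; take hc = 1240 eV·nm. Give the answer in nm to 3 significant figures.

The Lyman series terminates on n_f = 1; the third line has n_i = 1+3 = 4.
ΔE = 54.40 × (1/1² − 1/4²) = 51.00 eV.
λ = 1240 / 51.00 = 24.3 nm.

24.3 nm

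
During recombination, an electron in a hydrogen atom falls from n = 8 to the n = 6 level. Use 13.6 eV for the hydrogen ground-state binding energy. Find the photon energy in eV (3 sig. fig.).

0.165 eV

E_8 = −13.60/64 = −0.2125 eV and E_6 = −13.60/36 = −0.3778 eV.
The photon energy is |E_8 − E_6| = 0.165 eV.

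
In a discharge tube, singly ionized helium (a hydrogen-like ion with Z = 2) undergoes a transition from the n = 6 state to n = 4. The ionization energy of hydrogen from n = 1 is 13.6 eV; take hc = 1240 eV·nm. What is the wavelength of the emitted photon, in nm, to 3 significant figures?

656 nm

For Z = 2 the level energies scale as Z², so the effective Rydberg energy is 13.6 × 4 = 54.40 eV.
ΔE = 54.40 × (1/4² − 1/6²) = 54.40 × 0.03472 = 1.889 eV.
λ = hc/ΔE = 1240 / 1.889 = 656 nm.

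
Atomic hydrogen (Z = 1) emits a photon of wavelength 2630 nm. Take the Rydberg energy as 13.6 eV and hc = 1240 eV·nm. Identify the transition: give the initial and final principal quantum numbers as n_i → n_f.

The photon energy is ΔE = hc/λ = 1240 / 2630 = 0.4715 eV.
With Z = 1, ΔE = 13.60 × (1/n_f² − 1/n_i²), so 1/n_f² − 1/n_i² = 0.03467.
Trying n_f = 4 gives 1/n_i² = 0.02783, i.e. n_i ≈ 6; this pair matches.

n_i = 6, n_f = 4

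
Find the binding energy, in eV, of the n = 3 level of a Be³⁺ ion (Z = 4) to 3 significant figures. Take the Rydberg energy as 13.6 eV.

E_n = −13.6 Z²/n² = −217.6/n² eV for Z = 4.
E_3 = −217.6/9 = −24.2 eV, so ionization (to E = 0) requires 24.2 eV.

24.2 eV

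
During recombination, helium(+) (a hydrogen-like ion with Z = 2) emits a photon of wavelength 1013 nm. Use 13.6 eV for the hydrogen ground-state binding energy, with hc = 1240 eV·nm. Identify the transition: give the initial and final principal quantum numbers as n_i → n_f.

The photon energy is ΔE = hc/λ = 1240 / 1013 = 1.224 eV.
With Z = 2, ΔE = 54.40 × (1/n_f² − 1/n_i²), so 1/n_f² − 1/n_i² = 0.02250.
Trying n_f = 4 gives 1/n_i² = 0.04000, i.e. n_i ≈ 5; this pair matches.

n_i = 5, n_f = 4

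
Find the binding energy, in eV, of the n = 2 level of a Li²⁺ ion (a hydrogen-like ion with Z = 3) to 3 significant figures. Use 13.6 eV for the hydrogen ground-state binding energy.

30.6 eV

E_n = −13.6 Z²/n² = −122.4/n² eV for Z = 3.
E_2 = −122.4/4 = −30.6 eV, so ionization (to E = 0) requires 30.6 eV.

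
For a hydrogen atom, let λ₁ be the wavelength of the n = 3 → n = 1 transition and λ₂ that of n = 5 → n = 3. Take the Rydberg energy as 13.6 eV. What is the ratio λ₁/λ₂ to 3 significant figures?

0.0800

λ ∝ 1/ΔE ∝ 1/(1/n_f² − 1/n_i²), and the Z² and hc factors cancel in the ratio.
λ₁/λ₂ = (1/3² − 1/5²)/(1/1² − 1/3²) = 0.07111/0.8889 = 0.0800.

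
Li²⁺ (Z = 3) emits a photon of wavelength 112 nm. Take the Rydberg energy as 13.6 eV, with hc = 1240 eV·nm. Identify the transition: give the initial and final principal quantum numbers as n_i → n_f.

n_i = 7, n_f = 3

The photon energy is ΔE = hc/λ = 1240 / 112 = 11.07 eV.
With Z = 3, ΔE = 122.4 × (1/n_f² − 1/n_i²), so 1/n_f² − 1/n_i² = 0.09045.
Trying n_f = 3 gives 1/n_i² = 0.02066, i.e. n_i ≈ 7; this pair matches.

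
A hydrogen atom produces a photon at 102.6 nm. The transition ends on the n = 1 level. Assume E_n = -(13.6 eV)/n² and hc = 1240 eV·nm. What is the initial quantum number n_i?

The photon energy is ΔE = hc/λ = 1240 / 102.6 = 12.09 eV.
With Z = 1, ΔE = 13.60 × (1/n_f² − 1/n_i²), so 1/n_f² − 1/n_i² = 0.8887.
With n_f = 1: 1/n_i² = 1/1 − 0.8887 = 0.1113, so n_i ≈ 3.00.

n_i = 3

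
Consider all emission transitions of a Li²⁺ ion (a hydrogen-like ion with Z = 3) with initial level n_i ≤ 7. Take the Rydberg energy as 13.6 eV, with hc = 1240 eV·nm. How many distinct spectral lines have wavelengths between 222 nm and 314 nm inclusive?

2

Enumerate all n_i → n_f pairs with 1 ≤ n_f < n_i ≤ 7 and compute λ = 1240 / [13.6·9·(1/n_f² − 1/n_i²)].
Lines falling in [222, 314] nm: 7→4 (240.7 nm), 6→4 (291.8 nm).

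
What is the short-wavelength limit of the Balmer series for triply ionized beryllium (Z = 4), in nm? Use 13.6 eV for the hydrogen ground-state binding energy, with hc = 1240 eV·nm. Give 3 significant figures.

The Balmer series has lower level n_f = 2; the series limit corresponds to n_i → ∞.
ΔE_max = 13.6 × 16 / 2² = 54.40 eV.
λ_min = 1240 / 54.40 = 22.8 nm.

22.8 nm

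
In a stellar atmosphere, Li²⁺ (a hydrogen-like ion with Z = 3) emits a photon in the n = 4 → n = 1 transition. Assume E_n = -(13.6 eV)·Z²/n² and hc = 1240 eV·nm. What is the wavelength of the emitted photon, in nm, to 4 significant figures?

10.81 nm

For Z = 3 the level energies scale as Z², so the effective Rydberg energy is 13.6 × 9 = 122.4 eV.
ΔE = 122.4 × (1/1² − 1/4²) = 122.4 × 0.9375 = 114.8 eV.
λ = hc/ΔE = 1240 / 114.8 = 10.81 nm.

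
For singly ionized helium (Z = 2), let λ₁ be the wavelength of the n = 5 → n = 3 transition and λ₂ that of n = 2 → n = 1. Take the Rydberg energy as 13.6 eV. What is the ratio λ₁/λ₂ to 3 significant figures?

10.5

λ ∝ 1/ΔE ∝ 1/(1/n_f² − 1/n_i²), and the Z² and hc factors cancel in the ratio.
λ₁/λ₂ = (1/1² − 1/2²)/(1/3² − 1/5²) = 0.7500/0.07111 = 10.5.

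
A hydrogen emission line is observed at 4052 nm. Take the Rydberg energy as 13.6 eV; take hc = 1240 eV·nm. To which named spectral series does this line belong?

Brackett

ΔE = 1240/4052 = 0.3060 eV.
This matches 13.6 × (1/4² − 1/5²), so n_f = 4: the Brackett series.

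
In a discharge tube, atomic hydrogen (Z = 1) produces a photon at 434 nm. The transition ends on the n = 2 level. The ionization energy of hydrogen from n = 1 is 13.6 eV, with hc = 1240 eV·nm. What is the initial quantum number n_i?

The photon energy is ΔE = hc/λ = 1240 / 434 = 2.857 eV.
With Z = 1, ΔE = 13.60 × (1/n_f² − 1/n_i²), so 1/n_f² − 1/n_i² = 0.2101.
With n_f = 2: 1/n_i² = 1/4 − 0.2101 = 0.03992, so n_i ≈ 5.01.

n_i = 5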